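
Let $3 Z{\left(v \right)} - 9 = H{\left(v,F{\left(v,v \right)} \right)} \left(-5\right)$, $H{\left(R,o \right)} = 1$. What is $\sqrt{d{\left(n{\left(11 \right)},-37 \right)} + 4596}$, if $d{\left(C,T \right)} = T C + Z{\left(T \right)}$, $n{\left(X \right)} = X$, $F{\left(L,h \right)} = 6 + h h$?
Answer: $\frac{\sqrt{37713}}{3} \approx 64.733$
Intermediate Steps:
$F{\left(L,h \right)} = 6 + h^{2}$
$Z{\left(v \right)} = \frac{4}{3}$ ($Z{\left(v \right)} = 3 + \frac{1 \left(-5\right)}{3} = 3 + \frac{1}{3} \left(-5\right) = 3 - \frac{5}{3} = \frac{4}{3}$)
$d{\left(C,T \right)} = \frac{4}{3} + C T$ ($d{\left(C,T \right)} = T C + \frac{4}{3} = C T + \frac{4}{3} = \frac{4}{3} + C T$)
$\sqrt{d{\left(n{\left(11 \right)},-37 \right)} + 4596} = \sqrt{\left(\frac{4}{3} + 11 \left(-37\right)\right) + 4596} = \sqrt{\left(\frac{4}{3} - 407\right) + 4596} = \sqrt{- \frac{1217}{3} + 4596} = \sqrt{\frac{12571}{3}} = \frac{\sqrt{37713}}{3}$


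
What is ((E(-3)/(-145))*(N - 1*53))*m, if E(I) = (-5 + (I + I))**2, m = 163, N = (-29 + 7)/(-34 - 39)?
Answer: 75874381/10585 ≈ 7168.1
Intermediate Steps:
N = 22/73 (N = -22/(-73) = -22*(-1/73) = 22/73 ≈ 0.30137)
E(I) = (-5 + 2*I)**2
((E(-3)/(-145))*(N - 1*53))*m = (((-5 + 2*(-3))**2/(-145))*(22/73 - 1*53))*163 = (((-5 - 6)**2*(-1/145))*(22/73 - 53))*163 = (((-11)**2*(-1/145))*(-3847/73))*163 = ((121*(-1/145))*(-3847/73))*163 = -121/145*(-3847/73)*163 = (465487/10585)*163 = 75874381/10585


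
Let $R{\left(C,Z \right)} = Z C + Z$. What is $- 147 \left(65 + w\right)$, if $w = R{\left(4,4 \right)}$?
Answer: $-12495$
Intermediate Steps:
$R{\left(C,Z \right)} = Z + C Z$ ($R{\left(C,Z \right)} = C Z + Z = Z + C Z$)
$w = 20$ ($w = 4 \left(1 + 4\right) = 4 \cdot 5 = 20$)
$- 147 \left(65 + w\right) = - 147 \left(65 + 20\right) = \left(-147\right) 85 = -12495$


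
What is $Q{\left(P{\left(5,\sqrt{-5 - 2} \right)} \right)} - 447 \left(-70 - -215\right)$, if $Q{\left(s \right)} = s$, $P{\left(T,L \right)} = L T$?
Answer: $-64815 + 5 i \sqrt{7} \approx -64815.0 + 13.229 i$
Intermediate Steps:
$Q{\left(P{\left(5,\sqrt{-5 - 2} \right)} \right)} - 447 \left(-70 - -215\right) = \sqrt{-5 - 2} \cdot 5 - 447 \left(-70 - -215\right) = \sqrt{-7} \cdot 5 - 447 \left(-70 + 215\right) = i \sqrt{7} \cdot 5 - 64815 = 5 i \sqrt{7} - 64815 = -64815 + 5 i \sqrt{7}$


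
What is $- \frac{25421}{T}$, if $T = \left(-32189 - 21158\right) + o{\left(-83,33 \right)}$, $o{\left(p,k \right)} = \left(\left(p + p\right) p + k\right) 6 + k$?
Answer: $- \frac{25421}{29552} \approx -0.86021$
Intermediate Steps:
$o{\left(p,k \right)} = 7 k + 12 p^{2}$ ($o{\left(p,k \right)} = \left(2 p p + k\right) 6 + k = \left(2 p^{2} + k\right) 6 + k = \left(k + 2 p^{2}\right) 6 + k = \left(6 k + 12 p^{2}\right) + k = 7 k + 12 p^{2}$)
$T = 29552$ ($T = \left(-32189 - 21158\right) + \left(7 \cdot 33 + 12 \left(-83\right)^{2}\right) = -53347 + \left(231 + 12 \cdot 6889\right) = -53347 + \left(231 + 82668\right) = -53347 + 82899 = 29552$)
$- \frac{25421}{T} = - \frac{25421}{29552}$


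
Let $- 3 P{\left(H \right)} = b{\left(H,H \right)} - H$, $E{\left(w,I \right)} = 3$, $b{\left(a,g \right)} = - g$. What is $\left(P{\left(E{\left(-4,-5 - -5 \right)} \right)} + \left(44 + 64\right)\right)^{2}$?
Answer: $12100$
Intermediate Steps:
$P{\left(H \right)} = \frac{2 H}{3}$ ($P{\left(H \right)} = - \frac{- H - H}{3} = - \frac{\left(-2\right) H}{3} = \frac{2 H}{3}$)
$\left(P{\left(E{\left(-4,-5 - -5 \right)} \right)} + \left(44 + 64\right)\right)^{2} = \left(\frac{2}{3} \cdot 3 + \left(44 + 64\right)\right)^{2} = \left(2 + 108\right)^{2} = 110^{2} = 12100$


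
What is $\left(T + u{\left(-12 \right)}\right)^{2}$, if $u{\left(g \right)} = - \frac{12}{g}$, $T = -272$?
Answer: $73441$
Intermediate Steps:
$\left(T + u{\left(-12 \right)}\right)^{2} = \left(-272 - \frac{12}{-12}\right)^{2} = \left(-272 - -1\right)^{2} = \left(-272 + 1\right)^{2} = \left(-271\right)^{2} = 73441$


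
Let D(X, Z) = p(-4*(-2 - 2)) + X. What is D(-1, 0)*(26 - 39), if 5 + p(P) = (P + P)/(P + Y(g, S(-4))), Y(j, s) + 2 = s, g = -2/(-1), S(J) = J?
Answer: 182/5 ≈ 36.400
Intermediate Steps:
g = 2 (g = -2*(-1) = 2)
Y(j, s) = -2 + s
p(P) = -5 + 2*P/(-6 + P) (p(P) = -5 + (P + P)/(P + (-2 - 4)) = -5 + (2*P)/(P - 6) = -5 + (2*P)/(-6 + P) = -5 + 2*P/(-6 + P))
D(X, Z) = -9/5 + X (D(X, Z) = 3*(10 - (-4)*(-2 - 2))/(-6 - 4*(-2 - 2)) + X = 3*(10 - (-4)*(-4))/(-6 - 4*(-4)) + X = 3*(10 - 1*16)/(-6 + 16) + X = 3*(10 - 16)/10 + X = 3*(⅒)*(-6) + X = -9/5 + X)
D(-1, 0)*(26 - 39) = (-9/5 - 1)*(26 - 39) = -14/5*(-13) = 182/5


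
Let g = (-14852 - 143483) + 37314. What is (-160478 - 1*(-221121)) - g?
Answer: 181664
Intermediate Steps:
g = -121021 (g = -158335 + 37314 = -121021)
(-160478 - 1*(-221121)) - g = (-160478 - 1*(-221121)) - 1*(-121021) = (-160478 + 221121) + 121021 = 60643 + 121021 = 181664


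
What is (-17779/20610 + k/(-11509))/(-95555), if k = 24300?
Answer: 705441511/22665692821950 ≈ 3.1124e-5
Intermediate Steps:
(-17779/20610 + k/(-11509))/(-95555) = (-17779/20610 + 24300/(-11509))/(-95555) = (-17779*1/20610 + 24300*(-1/11509))*(-1/95555) = (-17779/20610 - 24300/11509)*(-1/95555) = -705441511/237200490*(-1/95555) = 705441511/22665692821950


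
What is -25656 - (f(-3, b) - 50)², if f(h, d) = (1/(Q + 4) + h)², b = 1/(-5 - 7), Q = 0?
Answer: -7028977/256 ≈ -27457.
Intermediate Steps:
b = -1/12 (b = 1/(-12) = -1/12 ≈ -0.083333)
f(h, d) = (¼ + h)² (f(h, d) = (1/(0 + 4) + h)² = (1/4 + h)² = (¼ + h)²)
-25656 - (f(-3, b) - 50)² = -25656 - ((1 + 4*(-3))²/16 - 50)² = -25656 - ((1 - 12)²/16 - 50)² = -25656 - ((1/16)*(-11)² - 50)² = -25656 - ((1/16)*121 - 50)² = -25656 - (121/16 - 50)² = -25656 - (-679/16)² = -25656 - 1*461041/256 = -25656 - 461041/256 = -7028977/256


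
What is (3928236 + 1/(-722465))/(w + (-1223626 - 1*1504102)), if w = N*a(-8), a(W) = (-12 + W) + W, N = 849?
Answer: -2838013021739/1987862447500 ≈ -1.4277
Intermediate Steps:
a(W) = -12 + 2*W
w = -23772 (w = 849*(-12 + 2*(-8)) = 849*(-12 - 16) = 849*(-28) = -23772)
(3928236 + 1/(-722465))/(w + (-1223626 - 1*1504102)) = (3928236 + 1/(-722465))/(-23772 + (-1223626 - 1*1504102)) = (3928236 - 1/722465)/(-23772 + (-1223626 - 1504102)) = 2838013021739/(722465*(-23772 - 2727728)) = (2838013021739/722465)/(-2751500) = (2838013021739/722465)*(-1/2751500) = -2838013021739/1987862447500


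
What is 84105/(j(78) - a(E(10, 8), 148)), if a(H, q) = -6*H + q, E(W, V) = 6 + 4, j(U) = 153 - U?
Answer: -84105/13 ≈ -6469.6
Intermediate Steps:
E(W, V) = 10
a(H, q) = q - 6*H
84105/(j(78) - a(E(10, 8), 148)) = 84105/((153 - 1*78) - (148 - 6*10)) = 84105/((153 - 78) - (148 - 60)) = 84105/(75 - 1*88) = 84105/(75 - 88) = 84105/(-13) = 84105*(-1/13) = -84105/13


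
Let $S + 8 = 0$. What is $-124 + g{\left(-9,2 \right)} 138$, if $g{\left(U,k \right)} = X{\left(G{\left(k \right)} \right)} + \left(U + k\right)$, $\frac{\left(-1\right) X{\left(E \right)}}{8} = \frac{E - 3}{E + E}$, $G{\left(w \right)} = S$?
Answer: $-1849$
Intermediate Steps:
$S = -8$ ($S = -8 + 0 = -8$)
$G{\left(w \right)} = -8$
$X{\left(E \right)} = - \frac{4 \left(-3 + E\right)}{E}$ ($X{\left(E \right)} = - 8 \frac{E - 3}{E + E} = - 8 \frac{-3 + E}{2 E} = - \frac{4 \left(-3 + E\right)}{E}$)
$g{\left(U,k \right)} = - \frac{11}{2} + U + k$ ($g{\left(U,k \right)} = \left(-4 + \frac{12}{-8}\right) + \left(U + k\right) = \left(-4 + 12 \left(- \frac{1}{8}\right)\right) + \left(U + k\right) = \left(-4 - \frac{3}{2}\right) + \left(U + k\right) = - \frac{11}{2} + \left(U + k\right) = - \frac{11}{2} + U + k$)
$-124 + g{\left(-9,2 \right)} 138 = -124 + \left(- \frac{11}{2} - 9 + 2\right) 138 = -124 - 1725 = -1849$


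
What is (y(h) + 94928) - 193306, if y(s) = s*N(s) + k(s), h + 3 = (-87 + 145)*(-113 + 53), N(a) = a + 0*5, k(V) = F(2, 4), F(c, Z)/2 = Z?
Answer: 12032919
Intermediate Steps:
F(c, Z) = 2*Z
k(V) = 8 (k(V) = 2*4 = 8)
N(a) = a (N(a) = a + 0 = a)
h = -3483 (h = -3 + (-87 + 145)*(-113 + 53) = -3 + 58*(-60) = -3 - 3480 = -3483)
y(s) = 8 + s**2 (y(s) = s*s + 8 = s**2 + 8 = 8 + s**2)
(y(h) + 94928) - 193306 = ((8 + (-3483)**2) + 94928) - 193306 = ((8 + 12131289) + 94928) - 193306 = (12131297 + 94928) - 193306 = 12226225 - 193306 = 12032919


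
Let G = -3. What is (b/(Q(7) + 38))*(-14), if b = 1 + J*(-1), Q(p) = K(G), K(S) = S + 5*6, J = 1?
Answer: 0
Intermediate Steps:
K(S) = 30 + S (K(S) = S + 30 = 30 + S)
Q(p) = 27 (Q(p) = 30 - 3 = 27)
b = 0 (b = 1 + 1*(-1) = 1 - 1 = 0)
(b/(Q(7) + 38))*(-14) = (0/(27 + 38))*(-14) = (0/65)*(-14) = ((1/65)*0)*(-14) = 0*(-14) = 0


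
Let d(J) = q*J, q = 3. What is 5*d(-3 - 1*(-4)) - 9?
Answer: 6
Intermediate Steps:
d(J) = 3*J
5*d(-3 - 1*(-4)) - 9 = 5*(3*(-3 - 1*(-4))) - 9 = 5*(3*(-3 + 4)) - 9 = 5*(3*1) - 9 = 5*3 - 9 = 15 - 9 = 6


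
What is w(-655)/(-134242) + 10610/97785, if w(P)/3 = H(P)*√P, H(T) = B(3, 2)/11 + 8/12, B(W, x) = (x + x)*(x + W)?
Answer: 2122/19557 - 41*I*√655/738331 ≈ 0.1085 - 0.0014212*I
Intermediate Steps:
B(W, x) = 2*x*(W + x) (B(W, x) = (2*x)*(W + x) = 2*x*(W + x))
H(T) = 82/33 (H(T) = (2*2*(3 + 2))/11 + 8/12 = (2*2*5)*(1/11) + 8*(1/12) = 20*(1/11) + ⅔ = 20/11 + ⅔ = 82/33)
w(P) = 82*√P/11 (w(P) = 3*(82*√P/33) = 82*√P/11)
w(-655)/(-134242) + 10610/97785 = (82*√(-655)/11)/(-134242) + 10610/97785 = (82*(I*√655)/11)*(-1/134242) + 10610*(1/97785) = (82*I*√655/11)*(-1/134242) + 2122/19557 = -41*I*√655/738331 + 2122/19557 = 2122/19557 - 41*I*√655/738331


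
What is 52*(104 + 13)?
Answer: 6084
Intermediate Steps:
52*(104 + 13) = 52*117 = 6084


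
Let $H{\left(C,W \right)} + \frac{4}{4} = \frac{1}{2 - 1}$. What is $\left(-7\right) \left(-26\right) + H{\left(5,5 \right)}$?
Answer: $182$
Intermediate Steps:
$H{\left(C,W \right)} = 0$ ($H{\left(C,W \right)} = -1 + \frac{1}{2 - 1} = -1 + 1^{-1} = -1 + 1 = 0$)
$\left(-7\right) \left(-26\right) + H{\left(5,5 \right)} = \left(-7\right) \left(-26\right) + 0 = 182 + 0 = 182$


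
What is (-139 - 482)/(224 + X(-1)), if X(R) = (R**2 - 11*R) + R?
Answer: -621/235 ≈ -2.6426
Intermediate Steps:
X(R) = R**2 - 10*R
(-139 - 482)/(224 + X(-1)) = (-139 - 482)/(224 - (-10 - 1)) = -621/(224 - 1*(-11)) = -621/(224 + 11) = -621/235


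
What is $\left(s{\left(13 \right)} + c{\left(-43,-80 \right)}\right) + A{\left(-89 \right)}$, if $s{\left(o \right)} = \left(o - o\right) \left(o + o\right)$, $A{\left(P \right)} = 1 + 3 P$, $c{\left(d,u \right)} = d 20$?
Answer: $-1126$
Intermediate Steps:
$c{\left(d,u \right)} = 20 d$
$s{\left(o \right)} = 0$ ($s{\left(o \right)} = 0 \cdot 2 o = 0$)
$\left(s{\left(13 \right)} + c{\left(-43,-80 \right)}\right) + A{\left(-89 \right)} = \left(0 + 20 \left(-43\right)\right) + \left(1 + 3 \left(-89\right)\right) = \left(0 - 860\right) + \left(1 - 267\right) = -860 - 266 = -1126$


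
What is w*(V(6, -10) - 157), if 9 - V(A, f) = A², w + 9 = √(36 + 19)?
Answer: 1656 - 184*√55 ≈ 291.42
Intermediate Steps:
w = -9 + √55 (w = -9 + √(36 + 19) = -9 + √55 ≈ -1.5838)
V(A, f) = 9 - A²
w*(V(6, -10) - 157) = (-9 + √55)*((9 - 1*6²) - 157) = (-9 + √55)*((9 - 1*36) - 157) = (-9 + √55)*((9 - 36) - 157) = (-9 + √55)*(-27 - 157) = (-9 + √55)*(-184) = 1656 - 184*√55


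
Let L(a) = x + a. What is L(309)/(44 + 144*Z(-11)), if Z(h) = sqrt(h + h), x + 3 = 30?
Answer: 84/2603 - 3024*I*sqrt(22)/28633 ≈ 0.03227 - 0.49537*I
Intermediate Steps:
x = 27 (x = -3 + 30 = 27)
L(a) = 27 + a
Z(h) = sqrt(2)*sqrt(h) (Z(h) = sqrt(2*h) = sqrt(2)*sqrt(h))
L(309)/(44 + 144*Z(-11)) = (27 + 309)/(44 + 144*(sqrt(2)*sqrt(-11))) = 336/(44 + 144*(sqrt(2)*(I*sqrt(11)))) = 336/(44 + 144*(I*sqrt(22))) = 336/(44 + 144*I*sqrt(22))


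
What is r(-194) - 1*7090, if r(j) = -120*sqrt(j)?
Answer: -7090 - 120*I*sqrt(194) ≈ -7090.0 - 1671.4*I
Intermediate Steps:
r(-194) - 1*7090 = -120*I*sqrt(194) - 1*7090 = -120*I*sqrt(194) - 7090 = -7090 - 120*I*sqrt(194)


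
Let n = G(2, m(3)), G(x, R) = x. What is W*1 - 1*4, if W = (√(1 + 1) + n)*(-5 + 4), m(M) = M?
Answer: -6 - √2 ≈ -7.4142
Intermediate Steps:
n = 2
W = -2 - √2 (W = (√(1 + 1) + 2)*(-5 + 4) = (√2 + 2)*(-1) = (2 + √2)*(-1) = -2 - √2 ≈ -3.4142)
W*1 - 1*4 = (-2 - √2)*1 - 1*4 = (-2 - √2) - 4 = -6 - √2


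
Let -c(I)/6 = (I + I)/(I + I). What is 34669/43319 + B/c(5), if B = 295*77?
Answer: -983783071/259914 ≈ -3785.0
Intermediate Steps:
B = 22715
c(I) = -6 (c(I) = -6*(I + I)/(I + I) = -6*2*I/(2*I) = -6*2*I*1/(2*I) = -6*1 = -6)
34669/43319 + B/c(5) = 34669/43319 + 22715/(-6) = 34669*(1/43319) + 22715*(-⅙) = 34669/43319 - 22715/6 = -983783071/259914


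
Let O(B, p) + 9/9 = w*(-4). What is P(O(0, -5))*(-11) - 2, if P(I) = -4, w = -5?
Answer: 42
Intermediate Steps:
O(B, p) = 19 (O(B, p) = -1 - 5*(-4) = -1 + 20 = 19)
P(O(0, -5))*(-11) - 2 = -4*(-11) - 2 = 44 - 2 = 42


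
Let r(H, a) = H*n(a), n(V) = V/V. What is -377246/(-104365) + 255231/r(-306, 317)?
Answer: -2946860671/3548410 ≈ -830.47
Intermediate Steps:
n(V) = 1
r(H, a) = H (r(H, a) = H*1 = H)
-377246/(-104365) + 255231/r(-306, 317) = -377246/(-104365) + 255231/(-306) = -377246*(-1/104365) + 255231*(-1/306) = 377246/104365 - 28359/34 = -2946860671/3548410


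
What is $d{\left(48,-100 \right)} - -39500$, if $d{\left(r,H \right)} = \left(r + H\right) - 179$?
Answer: $39269$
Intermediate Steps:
$d{\left(r,H \right)} = -179 + H + r$ ($d{\left(r,H \right)} = \left(H + r\right) - 179 = -179 + H + r$)
$d{\left(48,-100 \right)} - -39500 = \left(-179 - 100 + 48\right) - -39500 = -231 + 39500 = 39269$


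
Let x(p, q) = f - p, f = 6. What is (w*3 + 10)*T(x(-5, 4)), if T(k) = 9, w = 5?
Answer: 225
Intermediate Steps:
x(p, q) = 6 - p
(w*3 + 10)*T(x(-5, 4)) = (5*3 + 10)*9 = (15 + 10)*9 = 25*9 = 225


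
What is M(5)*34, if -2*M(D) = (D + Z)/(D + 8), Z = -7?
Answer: 34/13 ≈ 2.6154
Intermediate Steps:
M(D) = -(-7 + D)/(2*(8 + D)) (M(D) = -(D - 7)/(2*(D + 8)) = -(-7 + D)/(2*(8 + D)))
M(5)*34 = ((7 - 1*5)/(2*(8 + 5)))*34 = ((½)*(7 - 5)/13)*34 = ((½)*(1/13)*2)*34 = (1/13)*34 = 34/13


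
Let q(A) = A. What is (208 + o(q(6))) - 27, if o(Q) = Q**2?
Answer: 217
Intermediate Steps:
(208 + o(q(6))) - 27 = (208 + 6**2) - 27 = (208 + 36) - 27 = 244 - 27 = 217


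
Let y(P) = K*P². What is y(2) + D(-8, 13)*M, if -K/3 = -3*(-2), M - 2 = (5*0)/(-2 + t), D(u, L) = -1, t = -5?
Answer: -74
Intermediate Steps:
M = 2 (M = 2 + (5*0)/(-2 - 5) = 2 + 0/(-7) = 2 + 0*(-⅐) = 2 + 0 = 2)
K = -18 (K = -(-9)*(-2) = -3*6 = -18)
y(P) = -18*P²
y(2) + D(-8, 13)*M = -18*2² - 1*2 = -18*4 - 2 = -72 - 2 = -74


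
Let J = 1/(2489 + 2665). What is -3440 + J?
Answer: -17729759/5154 ≈ -3440.0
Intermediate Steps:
J = 1/5154 ≈ 0.00019402
-3440 + J = -3440 + 1/5154 = -17729759/5154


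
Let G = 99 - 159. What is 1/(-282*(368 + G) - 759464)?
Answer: -1/846320 ≈ -1.1816e-6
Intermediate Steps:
G = -60
1/(-282*(368 + G) - 759464) = 1/(-282*(368 - 60) - 759464) = 1/(-282*308 - 759464) = 1/(-86856 - 759464) = 1/(-846320) = -1/846320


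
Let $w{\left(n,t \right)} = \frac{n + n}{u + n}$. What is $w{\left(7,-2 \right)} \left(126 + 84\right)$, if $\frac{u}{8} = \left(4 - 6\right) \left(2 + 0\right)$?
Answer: $- \frac{588}{5} \approx -117.6$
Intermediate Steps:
$u = -32$ ($u = 8 \left(4 - 6\right) \left(2 + 0\right) = 8 \left(4 - 6\right) 2 = 8 \left(\left(-2\right) 2\right) = 8 \left(-4\right) = -32$)
$w{\left(n,t \right)} = \frac{2 n}{-32 + n}$ ($w{\left(n,t \right)} = \frac{n + n}{-32 + n} = \frac{2 n}{-32 + n}$)
$w{\left(7,-2 \right)} \left(126 + 84\right) = 2 \cdot 7 \frac{1}{-32 + 7} \left(126 + 84\right) = 2 \cdot 7 \frac{1}{-25} \cdot 210 = 2 \cdot 7 \left(- \frac{1}{25}\right) 210 = \left(- \frac{14}{25}\right) 210 = - \frac{588}{5}$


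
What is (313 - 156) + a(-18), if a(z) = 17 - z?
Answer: 192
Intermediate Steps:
(313 - 156) + a(-18) = (313 - 156) + (17 - 1*(-18)) = 157 + (17 + 18) = 157 + 35 = 192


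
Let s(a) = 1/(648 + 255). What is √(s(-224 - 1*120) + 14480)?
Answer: √11807123223/903 ≈ 120.33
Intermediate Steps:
s(a) = 1/903
√(s(-224 - 1*120) + 14480) = √(1/903 + 14480) = √(13075441/903) = √11807123223/903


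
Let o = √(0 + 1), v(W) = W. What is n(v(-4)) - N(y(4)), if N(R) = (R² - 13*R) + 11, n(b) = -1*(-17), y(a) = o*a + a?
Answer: 46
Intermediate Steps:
o = 1 (o = √1 = 1)
y(a) = 2*a (y(a) = 1*a + a = a + a = 2*a)
n(b) = 17
N(R) = 11 + R² - 13*R
n(v(-4)) - N(y(4)) = 17 - (11 + (2*4)² - 26*4) = 17 - (11 + 8² - 13*8) = 17 - (11 + 64 - 104) = 17 - 1*(-29) = 17 + 29 = 46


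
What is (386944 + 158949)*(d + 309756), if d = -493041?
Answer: -100053998505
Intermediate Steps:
(386944 + 158949)*(d + 309756) = (386944 + 158949)*(-493041 + 309756) = 545893*(-183285) = -100053998505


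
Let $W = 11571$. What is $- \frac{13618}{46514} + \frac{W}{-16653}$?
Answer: $- \frac{107776}{109129} \approx -0.9876$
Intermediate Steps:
$- \frac{13618}{46514} + \frac{W}{-16653} = - \frac{13618}{46514} + \frac{11571}{-16653} = \left(-13618\right) \frac{1}{46514} + 11571 \left(- \frac{1}{16653}\right) = - \frac{6809}{23257} - \frac{551}{793} = - \frac{107776}{109129}$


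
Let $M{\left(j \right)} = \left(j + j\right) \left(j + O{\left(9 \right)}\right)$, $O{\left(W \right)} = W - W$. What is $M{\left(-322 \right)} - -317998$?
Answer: $525366$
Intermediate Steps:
$O{\left(W \right)} = 0$
$M{\left(j \right)} = 2 j^{2}$ ($M{\left(j \right)} = \left(j + j\right) \left(j + 0\right) = 2 j j = 2 j^{2}$)
$M{\left(-322 \right)} - -317998 = 2 \left(-322\right)^{2} - -317998 = 2 \cdot 103684 + 317998 = 207368 + 317998 = 525366$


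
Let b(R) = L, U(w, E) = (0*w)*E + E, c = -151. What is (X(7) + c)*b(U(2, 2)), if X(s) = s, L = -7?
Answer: 1008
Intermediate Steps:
U(w, E) = E (U(w, E) = 0*E + E = 0 + E = E)
b(R) = -7
(X(7) + c)*b(U(2, 2)) = (7 - 151)*(-7) = -144*(-7) = 1008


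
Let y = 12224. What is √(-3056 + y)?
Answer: 4*√573 ≈ 95.750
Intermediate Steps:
√(-3056 + y) = √(-3056 + 12224) = √9168 = 4*√573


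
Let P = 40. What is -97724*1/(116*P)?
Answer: -24431/1160 ≈ -21.061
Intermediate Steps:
-97724*1/(116*P) = -97724/(-29*40*(-4)) = -97724/((-1160*(-4))) = -97724/4640 = -97724*1/4640 = -24431/1160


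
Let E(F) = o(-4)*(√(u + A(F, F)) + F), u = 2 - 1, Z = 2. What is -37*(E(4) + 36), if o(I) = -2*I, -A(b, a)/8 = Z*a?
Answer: -2516 - 888*I*√7 ≈ -2516.0 - 2349.4*I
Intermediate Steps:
A(b, a) = -16*a
u = 1
E(F) = 8*F + 8*√(1 - 16*F) (E(F) = (-2*(-4))*(√(1 - 16*F) + F) = 8*(F + √(1 - 16*F)) = 8*F + 8*√(1 - 16*F))
-37*(E(4) + 36) = -37*((8*4 + 8*√(1 - 16*4)) + 36) = -37*((32 + 8*√(1 - 64)) + 36) = -37*((32 + 8*√(-63)) + 36) = -37*((32 + 8*(3*I*√7)) + 36) = -37*((32 + 24*I*√7) + 36) = -37*(68 + 24*I*√7) = -2516 - 888*I*√7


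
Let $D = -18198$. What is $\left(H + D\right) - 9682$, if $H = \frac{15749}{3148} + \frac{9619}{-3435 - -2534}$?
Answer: $- \frac{79093473003}{2836348} \approx -27886.0$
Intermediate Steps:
$H = - \frac{16090763}{2836348}$ ($H = 15749 \cdot \frac{1}{3148} + \frac{9619}{-3435 + 2534} = \frac{15749}{3148} + \frac{9619}{-901} = \frac{15749}{3148} + 9619 \left(- \frac{1}{901}\right) = \frac{15749}{3148} - \frac{9619}{901} = - \frac{16090763}{2836348} \approx -5.6731$)
$\left(H + D\right) - 9682 = \left(- \frac{16090763}{2836348} - 18198\right) - 9682 = - \frac{51631951667}{2836348} - 9682 = - \frac{79093473003}{2836348}$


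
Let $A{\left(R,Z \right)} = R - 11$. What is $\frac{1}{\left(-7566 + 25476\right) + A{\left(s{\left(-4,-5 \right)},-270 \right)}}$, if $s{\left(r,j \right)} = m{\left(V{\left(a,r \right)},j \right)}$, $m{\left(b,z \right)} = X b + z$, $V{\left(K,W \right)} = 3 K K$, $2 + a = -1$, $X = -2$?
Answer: $\frac{1}{17840} \approx 5.6054 \cdot 10^{-5}$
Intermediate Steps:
$a = -3$ ($a = -2 - 1 = -3$)
$V{\left(K,W \right)} = 3 K^{2}$
$m{\left(b,z \right)} = z - 2 b$ ($m{\left(b,z \right)} = - 2 b + z = z - 2 b$)
$s{\left(r,j \right)} = -54 + j$ ($s{\left(r,j \right)} = j - 2 \cdot 3 \left(-3\right)^{2} = j - 2 \cdot 3 \cdot 9 = j - 54 = -54 + j$)
$A{\left(R,Z \right)} = -11 + R$
$\frac{1}{\left(-7566 + 25476\right) + A{\left(s{\left(-4,-5 \right)},-270 \right)}} = \frac{1}{\left(-7566 + 25476\right) - 70} = \frac{1}{17910 - 70} = \frac{1}{17840}$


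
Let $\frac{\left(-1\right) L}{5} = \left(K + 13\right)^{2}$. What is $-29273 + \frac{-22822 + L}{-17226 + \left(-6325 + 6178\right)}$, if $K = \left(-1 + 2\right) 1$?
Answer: $- \frac{169512009}{5791} \approx -29272.0$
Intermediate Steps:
$K = 1$ ($K = 1 \cdot 1 = 1$)
$L = -980$ ($L = - 5 \left(1 + 13\right)^{2} = - 5 \cdot 14^{2} = \left(-5\right) 196 = -980$)
$-29273 + \frac{-22822 + L}{-17226 + \left(-6325 + 6178\right)} = -29273 + \frac{-22822 - 980}{-17226 + \left(-6325 + 6178\right)} = -29273 - \frac{23802}{-17226 - 147} = -29273 - \frac{23802}{-17373} = -29273 - - \frac{7934}{5791} = -29273 + \frac{7934}{5791} = - \frac{169512009}{5791}$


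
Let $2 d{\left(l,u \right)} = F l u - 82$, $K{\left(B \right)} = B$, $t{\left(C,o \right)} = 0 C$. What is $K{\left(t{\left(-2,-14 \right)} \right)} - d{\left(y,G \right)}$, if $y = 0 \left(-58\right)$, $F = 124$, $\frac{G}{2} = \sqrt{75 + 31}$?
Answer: $41$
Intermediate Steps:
$t{\left(C,o \right)} = 0$
$G = 2 \sqrt{106}$ ($G = 2 \sqrt{75 + 31} = 2 \sqrt{106} \approx 20.591$)
$y = 0$
$d{\left(l,u \right)} = -41 + 62 l u$ ($d{\left(l,u \right)} = \frac{124 l u - 82}{2} = \frac{-82 + 124 l u}{2} = -41 + 62 l u$)
$K{\left(t{\left(-2,-14 \right)} \right)} - d{\left(y,G \right)} = 0 - \left(-41 + 62 \cdot 0 \cdot 2 \sqrt{106}\right) = 0 - \left(-41 + 0\right) = 0 - -41 = 0 + 41 = 41$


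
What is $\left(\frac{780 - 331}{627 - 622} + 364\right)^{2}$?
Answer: $\frac{5148361}{25} \approx 2.0593 \cdot 10^{5}$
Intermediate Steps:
$\left(\frac{780 - 331}{627 - 622} + 364\right)^{2} = \left(\frac{449}{5} + 364\right)^{2} = \left(\frac{2269}{5}\right)^{2} = \frac{5148361}{25}$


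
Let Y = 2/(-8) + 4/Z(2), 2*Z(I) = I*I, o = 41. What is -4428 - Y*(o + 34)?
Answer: -18237/4 ≈ -4559.3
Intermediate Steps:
Z(I) = I²/2 (Z(I) = (I*I)/2 = I²/2)
Y = 7/4 (Y = 2/(-8) + 4/(((½)*2²)) = 2*(-⅛) + 4/(((½)*4)) = -¼ + 4/2 = -¼ + 4*(½) = -¼ + 2 = 7/4 ≈ 1.7500)
-4428 - Y*(o + 34) = -4428 - 7*(41 + 34)/4 = -4428 - 7*75/4 = -4428 - 1*525/4 = -4428 - 525/4 = -18237/4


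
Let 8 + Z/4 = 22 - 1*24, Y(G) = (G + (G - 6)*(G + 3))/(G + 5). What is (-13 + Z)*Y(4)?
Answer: 530/9 ≈ 58.889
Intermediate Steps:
Y(G) = (G + (-6 + G)*(3 + G))/(5 + G)
Z = -40 (Z = -32 + 4*(22 - 1*24) = -32 + 4*(22 - 24) = -32 + 4*(-2) = -32 - 8 = -40)
(-13 + Z)*Y(4) = (-13 - 40)*((-18 + 4² - 2*4)/(5 + 4)) = -53*(-18 + 16 - 8)/9 = -53*(-10)/9 = -53*(-10/9) = 530/9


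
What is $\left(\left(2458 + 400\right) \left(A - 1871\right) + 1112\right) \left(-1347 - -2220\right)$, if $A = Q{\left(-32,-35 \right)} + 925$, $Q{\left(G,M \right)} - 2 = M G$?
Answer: $440096760$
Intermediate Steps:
$Q{\left(G,M \right)} = 2 + G M$ ($Q{\left(G,M \right)} = 2 + M G = 2 + G M$)
$A = 2047$ ($A = \left(2 - -1120\right) + 925 = \left(2 + 1120\right) + 925 = 1122 + 925 = 2047$)
$\left(\left(2458 + 400\right) \left(A - 1871\right) + 1112\right) \left(-1347 - -2220\right) = \left(\left(2458 + 400\right) \left(2047 - 1871\right) + 1112\right) \left(-1347 - -2220\right) = \left(2858 \cdot 176 + 1112\right) \left(-1347 + 2220\right) = \left(503008 + 1112\right) 873 = 504120 \cdot 873 = 440096760$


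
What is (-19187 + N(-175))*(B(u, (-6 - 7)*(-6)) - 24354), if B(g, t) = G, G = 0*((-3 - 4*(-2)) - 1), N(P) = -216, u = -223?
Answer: 472540662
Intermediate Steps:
G = 0 (G = 0*((-3 + 8) - 1) = 0*(5 - 1) = 0*4 = 0)
B(g, t) = 0
(-19187 + N(-175))*(B(u, (-6 - 7)*(-6)) - 24354) = (-19187 - 216)*(0 - 24354) = -19403*(-24354) = 472540662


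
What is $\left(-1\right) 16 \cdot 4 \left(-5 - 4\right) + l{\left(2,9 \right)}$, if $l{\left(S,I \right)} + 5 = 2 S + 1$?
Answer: $576$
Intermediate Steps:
$l{\left(S,I \right)} = -4 + 2 S$ ($l{\left(S,I \right)} = -5 + \left(2 S + 1\right) = -5 + \left(1 + 2 S\right) = -4 + 2 S$)
$\left(-1\right) 16 \cdot 4 \left(-5 - 4\right) + l{\left(2,9 \right)} = \left(-1\right) 16 \cdot 4 \left(-5 - 4\right) + \left(-4 + 2 \cdot 2\right) = - 16 \cdot 4 \left(-9\right) + \left(-4 + 4\right) = \left(-16\right) \left(-36\right) + 0 = 576 + 0 = 576$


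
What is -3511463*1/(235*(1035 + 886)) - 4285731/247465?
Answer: -560738633056/22342872455 ≈ -25.097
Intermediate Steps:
-3511463*1/(235*(1035 + 886)) - 4285731/247465 = -3511463/(235*1921) - 4285731*1/247465 = -3511463/451435 - 4285731/247465 = -560738633056/22342872455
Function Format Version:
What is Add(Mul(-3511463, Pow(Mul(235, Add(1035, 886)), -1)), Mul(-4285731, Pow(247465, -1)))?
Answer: Rational(-560738633056, 22342872455) ≈ -25.097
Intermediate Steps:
Add(Mul(-3511463, Pow(Mul(235, Add(1035, 886)), -1)), Mul(-4285731, Pow(247465, -1))) = Add(Mul(-3511463, Pow(Mul(235, 1921), -1)), Mul(-4285731, Rational(1, 247465))) = Add(Mul(-3511463, Pow(451435, -1)), Rational(-4285731, 247465)) = Add(Mul(-3511463, Rational(1, 451435)), Rational(-4285731, 247465)) = Add(Rational(-3511463, 451435), Rational(-4285731, 247465)) = Rational(-560738633056, 22342872455)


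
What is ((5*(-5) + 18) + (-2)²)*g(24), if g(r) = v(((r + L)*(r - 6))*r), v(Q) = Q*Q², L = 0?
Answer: -3343537668096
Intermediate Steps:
v(Q) = Q³
g(r) = r⁶*(-6 + r)³ (g(r) = (((r + 0)*(r - 6))*r)³ = ((r*(-6 + r))*r)³ = (r²*(-6 + r))³ = r⁶*(-6 + r)³)
((5*(-5) + 18) + (-2)²)*g(24) = ((5*(-5) + 18) + (-2)²)*(24⁶*(-6 + 24)³) = ((-25 + 18) + 4)*(191102976*18³) = (-7 + 4)*(191102976*5832) = -3*1114512556032 = -3343537668096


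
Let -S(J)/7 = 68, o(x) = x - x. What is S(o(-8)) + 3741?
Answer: 3265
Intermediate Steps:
o(x) = 0
S(J) = -476 (S(J) = -7*68 = -476)
S(o(-8)) + 3741 = -476 + 3741 = 3265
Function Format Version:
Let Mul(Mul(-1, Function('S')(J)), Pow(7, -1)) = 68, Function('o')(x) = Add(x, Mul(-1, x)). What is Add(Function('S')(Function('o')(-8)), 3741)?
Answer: 3265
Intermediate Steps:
Function('o')(x) = 0
Function('S')(J) = -476 (Function('S')(J) = Mul(-7, 68) = -476)
Add(Function('S')(Function('o')(-8)), 3741) = Add(-476, 3741) = 3265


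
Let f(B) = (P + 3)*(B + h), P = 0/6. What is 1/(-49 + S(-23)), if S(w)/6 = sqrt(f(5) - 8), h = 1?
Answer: -49/2041 - 6*sqrt(10)/2041 ≈ -0.033304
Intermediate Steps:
P = 0 (P = 0*(1/6) = 0)
f(B) = 3 + 3*B (f(B) = (0 + 3)*(B + 1) = 3*(1 + B) = 3 + 3*B)
S(w) = 6*sqrt(10) (S(w) = 6*sqrt((3 + 3*5) - 8) = 6*sqrt((3 + 15) - 8) = 6*sqrt(18 - 8) = 6*sqrt(10))
1/(-49 + S(-23)) = 1/(-49 + 6*sqrt(10))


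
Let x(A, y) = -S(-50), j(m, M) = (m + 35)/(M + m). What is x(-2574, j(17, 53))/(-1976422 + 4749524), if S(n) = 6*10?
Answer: -30/1386551 ≈ -2.1636e-5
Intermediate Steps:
j(m, M) = (35 + m)/(M + m)
S(n) = 60
x(A, y) = -60 (x(A, y) = -1*60 = -60)
x(-2574, j(17, 53))/(-1976422 + 4749524) = -60/(-1976422 + 4749524) = -60/2773102 = -60*1/2773102 = -30/1386551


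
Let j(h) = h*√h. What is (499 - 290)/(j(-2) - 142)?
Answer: -14839/10086 + 209*I*√2/10086 ≈ -1.4712 + 0.029305*I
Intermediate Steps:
j(h) = h^(3/2)
(499 - 290)/(j(-2) - 142) = (499 - 290)/((-2)^(3/2) - 142) = 209/(-2*I*√2 - 142) = 209/(-142 - 2*I*√2)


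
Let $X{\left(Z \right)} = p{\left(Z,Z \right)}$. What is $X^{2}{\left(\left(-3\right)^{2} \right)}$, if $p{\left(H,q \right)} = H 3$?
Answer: $729$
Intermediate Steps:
$p{\left(H,q \right)} = 3 H$
$X{\left(Z \right)} = 3 Z$
$X^{2}{\left(\left(-3\right)^{2} \right)} = \left(3 \left(-3\right)^{2}\right)^{2} = \left(3 \cdot 9\right)^{2} = 27^{2} = 729$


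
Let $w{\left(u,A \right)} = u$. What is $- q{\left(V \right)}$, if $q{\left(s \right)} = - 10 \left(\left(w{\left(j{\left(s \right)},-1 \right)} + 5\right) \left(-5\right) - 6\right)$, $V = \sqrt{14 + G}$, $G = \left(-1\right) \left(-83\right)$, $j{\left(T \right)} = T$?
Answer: $-310 - 50 \sqrt{97} \approx -802.44$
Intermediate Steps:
$G = 83$
$V = \sqrt{97}$ ($V = \sqrt{14 + 83} = \sqrt{97} \approx 9.8489$)
$q{\left(s \right)} = 310 + 50 s$ ($q{\left(s \right)} = - 10 \left(\left(s + 5\right) \left(-5\right) - 6\right) = - 10 \left(\left(5 + s\right) \left(-5\right) - 6\right) = - 10 \left(\left(-25 - 5 s\right) - 6\right) = - 10 \left(-31 - 5 s\right) = 310 + 50 s$)
$- q{\left(V \right)} = - (310 + 50 \sqrt{97}) = -310 - 50 \sqrt{97}$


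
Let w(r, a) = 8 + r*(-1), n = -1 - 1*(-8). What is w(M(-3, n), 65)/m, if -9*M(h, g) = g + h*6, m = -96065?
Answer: -61/864585 ≈ -7.0554e-5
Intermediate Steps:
n = 7 (n = -1 + 8 = 7)
M(h, g) = -2*h/3 - g/9 (M(h, g) = -(g + h*6)/9 = -(g + 6*h)/9 = -2*h/3 - g/9)
w(r, a) = 8 - r
w(M(-3, n), 65)/m = (8 - (-⅔*(-3) - ⅑*7))/(-96065) = (8 - (2 - 7/9))*(-1/96065) = (8 - 1*11/9)*(-1/96065) = (8 - 11/9)*(-1/96065) = (61/9)*(-1/96065) = -61/864585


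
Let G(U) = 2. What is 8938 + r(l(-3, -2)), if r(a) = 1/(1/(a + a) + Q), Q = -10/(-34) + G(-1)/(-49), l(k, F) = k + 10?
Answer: 4837124/541 ≈ 8941.1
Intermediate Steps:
l(k, F) = 10 + k
Q = 211/833 (Q = -10/(-34) + 2/(-49) = -10*(-1/34) + 2*(-1/49) = 5/17 - 2/49 = 211/833 ≈ 0.25330)
r(a) = 1/(211/833 + 1/(2*a)) (r(a) = 1/(1/(a + a) + 211/833) = 1/(1/(2*a) + 211/833) = 1/(211/833 + 1/(2*a)))
8938 + r(l(-3, -2)) = 8938 + 1666*(10 - 3)/(833 + 422*(10 - 3)) = 8938 + 1666*7/(833 + 422*7) = 8938 + 1666*7/(833 + 2954) = 8938 + 1666*7/3787 = 8938 + 1666*7*(1/3787) = 8938 + 1666/541 = 4837124/541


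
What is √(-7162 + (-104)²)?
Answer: 3*√406 ≈ 60.448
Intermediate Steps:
√(-7162 + (-104)²) = √(-7162 + 10816) = √3654 = 3*√406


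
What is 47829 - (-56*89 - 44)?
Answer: 52857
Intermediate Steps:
47829 - (-56*89 - 44) = 47829 - (-4984 - 44) = 47829 - 1*(-5028) = 47829 + 5028 = 52857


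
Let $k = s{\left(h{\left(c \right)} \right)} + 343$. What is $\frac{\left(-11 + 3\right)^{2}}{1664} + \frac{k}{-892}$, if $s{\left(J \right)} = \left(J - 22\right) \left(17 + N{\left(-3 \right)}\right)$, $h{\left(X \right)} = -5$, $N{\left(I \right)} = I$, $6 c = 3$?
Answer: $\frac{901}{11596} \approx 0.077699$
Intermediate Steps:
$c = \frac{1}{2}$ ($c = \frac{1}{6} \cdot 3 = \frac{1}{2} \approx 0.5$)
$s{\left(J \right)} = -308 + 14 J$ ($s{\left(J \right)} = \left(J - 22\right) \left(17 - 3\right) = \left(-22 + J\right) 14 = -308 + 14 J$)
$k = -35$ ($k = \left(-308 + 14 \left(-5\right)\right) + 343 = \left(-308 - 70\right) + 343 = -378 + 343 = -35$)
$\frac{\left(-11 + 3\right)^{2}}{1664} + \frac{k}{-892} = \frac{\left(-11 + 3\right)^{2}}{1664} - \frac{35}{-892} = \left(-8\right)^{2} \cdot \frac{1}{1664} - - \frac{35}{892} = 64 \cdot \frac{1}{1664} + \frac{35}{892} = \frac{1}{26} + \frac{35}{892} = \frac{901}{11596}$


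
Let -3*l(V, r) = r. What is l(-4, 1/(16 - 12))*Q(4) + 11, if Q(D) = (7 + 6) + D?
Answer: 115/12 ≈ 9.5833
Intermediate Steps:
l(V, r) = -r/3
Q(D) = 13 + D
l(-4, 1/(16 - 12))*Q(4) + 11 = (-1/(3*(16 - 12)))*(13 + 4) + 11 = -⅓/4*17 + 11 = -⅓*¼*17 + 11 = -1/12*17 + 11 = -17/12 + 11 = 115/12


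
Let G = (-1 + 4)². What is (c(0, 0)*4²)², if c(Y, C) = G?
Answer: 20736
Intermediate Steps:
G = 9 (G = 3² = 9)
c(Y, C) = 9
(c(0, 0)*4²)² = (9*4²)² = (9*16)² = 144² = 20736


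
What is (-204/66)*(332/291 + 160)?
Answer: -1594328/3201 ≈ -498.07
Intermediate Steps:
(-204/66)*(332/291 + 160) = (-204*1/66)*(332*(1/291) + 160) = -34*(332/291 + 160)/11 = -34/11*46892/291 = -1594328/3201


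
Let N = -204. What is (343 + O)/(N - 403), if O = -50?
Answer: -293/607 ≈ -0.48270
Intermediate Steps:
(343 + O)/(N - 403) = (343 - 50)/(-204 - 403) = 293/(-607) = 293*(-1/607) = -293/607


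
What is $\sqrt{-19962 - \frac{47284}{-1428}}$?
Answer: $\frac{i \sqrt{2539916841}}{357} \approx 141.17 i$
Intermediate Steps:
$\sqrt{-19962 - \frac{47284}{-1428}} = \sqrt{-19962 - - \frac{11821}{357}} = \sqrt{-19962 + \frac{11821}{357}} = \sqrt{- \frac{7114613}{357}} = \frac{i \sqrt{2539916841}}{357}$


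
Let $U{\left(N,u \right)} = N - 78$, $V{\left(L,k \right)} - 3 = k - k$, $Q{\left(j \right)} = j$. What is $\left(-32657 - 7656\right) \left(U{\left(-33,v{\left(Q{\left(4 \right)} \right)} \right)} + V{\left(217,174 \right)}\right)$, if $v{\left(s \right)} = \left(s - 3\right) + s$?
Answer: $4353804$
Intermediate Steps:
$V{\left(L,k \right)} = 3$ ($V{\left(L,k \right)} = 3 + \left(k - k\right) = 3 + 0 = 3$)
$v{\left(s \right)} = -3 + 2 s$ ($v{\left(s \right)} = \left(-3 + s\right) + s = -3 + 2 s$)
$U{\left(N,u \right)} = -78 + N$
$\left(-32657 - 7656\right) \left(U{\left(-33,v{\left(Q{\left(4 \right)} \right)} \right)} + V{\left(217,174 \right)}\right) = \left(-32657 - 7656\right) \left(\left(-78 - 33\right) + 3\right) = - 40313 \left(-111 + 3\right) = \left(-40313\right) \left(-108\right) = 4353804$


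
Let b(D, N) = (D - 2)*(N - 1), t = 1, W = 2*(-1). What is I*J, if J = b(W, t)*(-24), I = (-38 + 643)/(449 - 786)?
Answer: 0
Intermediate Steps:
W = -2
b(D, N) = (-1 + N)*(-2 + D) (b(D, N) = (-2 + D)*(-1 + N) = (-1 + N)*(-2 + D))
I = -605/337 (I = 605/(-337) = 605*(-1/337) = -605/337 ≈ -1.7953)
J = 0 (J = (2 - 1*(-2) - 2*1 - 2*1)*(-24) = (2 + 2 - 2 - 2)*(-24) = 0*(-24) = 0)
I*J = -605/337*0 = 0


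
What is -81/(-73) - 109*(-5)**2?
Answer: -198844/73 ≈ -2723.9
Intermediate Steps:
-81/(-73) - 109*(-5)**2 = -81*(-1/73) - 109*25 = 81/73 - 2725 = -198844/73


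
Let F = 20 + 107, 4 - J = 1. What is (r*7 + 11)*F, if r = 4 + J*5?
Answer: 18288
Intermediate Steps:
J = 3 (J = 4 - 1*1 = 4 - 1 = 3)
r = 19 (r = 4 + 3*5 = 4 + 15 = 19)
F = 127
(r*7 + 11)*F = (19*7 + 11)*127 = (133 + 11)*127 = 144*127 = 18288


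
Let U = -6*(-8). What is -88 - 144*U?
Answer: -7000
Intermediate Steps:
U = 48
-88 - 144*U = -88 - 144*48 = -88 - 6912 = -7000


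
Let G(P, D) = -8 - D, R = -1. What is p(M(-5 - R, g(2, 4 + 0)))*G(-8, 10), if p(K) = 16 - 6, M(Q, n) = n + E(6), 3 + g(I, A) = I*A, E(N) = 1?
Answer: -180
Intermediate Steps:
g(I, A) = -3 + A*I (g(I, A) = -3 + I*A = -3 + A*I)
M(Q, n) = 1 + n (M(Q, n) = n + 1 = 1 + n)
p(K) = 10
p(M(-5 - R, g(2, 4 + 0)))*G(-8, 10) = 10*(-8 - 1*10) = 10*(-8 - 10) = 10*(-18) = -180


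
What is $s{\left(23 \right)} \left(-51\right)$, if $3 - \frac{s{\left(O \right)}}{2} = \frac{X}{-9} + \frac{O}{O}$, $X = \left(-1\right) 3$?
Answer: $-170$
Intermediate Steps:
$X = -3$
$s{\left(O \right)} = \frac{10}{3}$ ($s{\left(O \right)} = 6 - 2 \left(- \frac{3}{-9} + \frac{O}{O}\right) = 6 - 2 \left(\left(-3\right) \left(- \frac{1}{9}\right) + 1\right) = 6 - 2 \left(\frac{1}{3} + 1\right) = 6 - \frac{8}{3} = \frac{10}{3}$)
$s{\left(23 \right)} \left(-51\right) = \frac{10}{3} \left(-51\right) = -170$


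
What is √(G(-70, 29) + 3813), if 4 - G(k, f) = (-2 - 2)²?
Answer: √3801 ≈ 61.652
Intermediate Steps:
G(k, f) = -12 (G(k, f) = 4 - (-2 - 2)² = 4 - 1*(-4)² = 4 - 1*16 = 4 - 16 = -12)
√(G(-70, 29) + 3813) = √(-12 + 3813) = √3801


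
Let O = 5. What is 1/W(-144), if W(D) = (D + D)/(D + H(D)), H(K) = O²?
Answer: 119/288 ≈ 0.41319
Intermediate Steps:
H(K) = 25 (H(K) = 5² = 25)
W(D) = 2*D/(25 + D) (W(D) = (D + D)/(D + 25) = (2*D)/(25 + D) = 2*D/(25 + D))
1/W(-144) = 1/(2*(-144)/(25 - 144)) = 1/(2*(-144)/(-119)) = 1/(2*(-144)*(-1/119)) = 1/(288/119) = 119/288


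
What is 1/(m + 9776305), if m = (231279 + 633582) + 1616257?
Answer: 1/12257423 ≈ 8.1583e-8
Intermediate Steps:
m = 2481118 (m = 864861 + 1616257 = 2481118)
1/(m + 9776305) = 1/(2481118 + 9776305) = 1/12257423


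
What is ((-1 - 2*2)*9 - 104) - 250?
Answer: -399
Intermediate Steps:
((-1 - 2*2)*9 - 104) - 250 = ((-1 - 4)*9 - 104) - 250 = (-5*9 - 104) - 250 = (-45 - 104) - 250 = -149 - 250 = -399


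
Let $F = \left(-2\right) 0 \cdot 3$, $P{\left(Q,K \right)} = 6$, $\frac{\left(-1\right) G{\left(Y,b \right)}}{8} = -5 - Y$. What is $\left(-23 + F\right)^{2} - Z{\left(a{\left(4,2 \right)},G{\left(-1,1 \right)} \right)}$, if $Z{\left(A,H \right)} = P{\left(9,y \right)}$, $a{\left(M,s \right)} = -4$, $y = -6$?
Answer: $523$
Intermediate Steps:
$G{\left(Y,b \right)} = 40 + 8 Y$ ($G{\left(Y,b \right)} = - 8 \left(-5 - Y\right) = 40 + 8 Y$)
$Z{\left(A,H \right)} = 6$
$F = 0$ ($F = 0 \cdot 3 = 0$)
$\left(-23 + F\right)^{2} - Z{\left(a{\left(4,2 \right)},G{\left(-1,1 \right)} \right)} = \left(-23 + 0\right)^{2} - 6 = \left(-23\right)^{2} - 6 = 529 - 6 = 523$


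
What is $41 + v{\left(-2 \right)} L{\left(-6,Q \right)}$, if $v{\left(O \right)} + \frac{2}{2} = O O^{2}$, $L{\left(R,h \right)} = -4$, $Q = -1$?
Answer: $77$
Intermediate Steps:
$v{\left(O \right)} = -1 + O^{3}$ ($v{\left(O \right)} = -1 + O O^{2} = -1 + O^{3}$)
$41 + v{\left(-2 \right)} L{\left(-6,Q \right)} = 41 + \left(-1 + \left(-2\right)^{3}\right) \left(-4\right) = 41 + \left(-1 - 8\right) \left(-4\right) = 41 - -36 = 41 + 36 = 77$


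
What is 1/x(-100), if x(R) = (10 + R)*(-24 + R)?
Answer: 1/11160 ≈ 8.9606e-5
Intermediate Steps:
x(R) = (-24 + R)*(10 + R)
1/x(-100) = 1/(-240 + (-100)**2 - 14*(-100)) = 1/(-240 + 10000 + 1400) = 1/11160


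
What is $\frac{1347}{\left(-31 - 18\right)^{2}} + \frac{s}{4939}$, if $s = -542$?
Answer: $\frac{5351491}{11858539} \approx 0.45128$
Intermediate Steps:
$\frac{1347}{\left(-31 - 18\right)^{2}} + \frac{s}{4939} = \frac{1347}{\left(-31 - 18\right)^{2}} - \frac{542}{4939} = \frac{1347}{\left(-49\right)^{2}} - \frac{542}{4939} = \frac{1347}{2401} - \frac{542}{4939} = \frac{5351491}{11858539}$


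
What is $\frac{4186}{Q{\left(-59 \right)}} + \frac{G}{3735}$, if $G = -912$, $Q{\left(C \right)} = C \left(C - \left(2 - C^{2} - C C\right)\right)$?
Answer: $- \frac{128987906}{506912955} \approx -0.25446$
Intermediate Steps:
$Q{\left(C \right)} = C \left(-2 + C + 2 C^{2}\right)$ ($Q{\left(C \right)} = C \left(C + \left(\left(C^{2} + C^{2}\right) - 2\right)\right) = C \left(C + \left(2 C^{2} - 2\right)\right) = C \left(C + \left(-2 + 2 C^{2}\right)\right) = C \left(-2 + C + 2 C^{2}\right)$)
$\frac{4186}{Q{\left(-59 \right)}} + \frac{G}{3735} = \frac{4186}{\left(-59\right) \left(-2 - 59 + 2 \left(-59\right)^{2}\right)} - \frac{912}{3735} = \frac{4186}{\left(-59\right) \left(-2 - 59 + 2 \cdot 3481\right)} - \frac{304}{1245} = \frac{4186}{\left(-59\right) \left(-2 - 59 + 6962\right)} - \frac{304}{1245} = \frac{4186}{\left(-59\right) 6901} - \frac{304}{1245} = \frac{4186}{-407159} - \frac{304}{1245} = 4186 \left(- \frac{1}{407159}\right) - \frac{304}{1245} = - \frac{4186}{407159} - \frac{304}{1245} = - \frac{128987906}{506912955}$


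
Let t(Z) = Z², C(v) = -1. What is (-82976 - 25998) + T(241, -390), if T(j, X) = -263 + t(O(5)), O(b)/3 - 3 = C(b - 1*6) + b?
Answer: -108796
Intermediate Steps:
O(b) = 6 + 3*b (O(b) = 9 + 3*(-1 + b) = 9 + (-3 + 3*b) = 6 + 3*b)
T(j, X) = 178 (T(j, X) = -263 + (6 + 3*5)² = -263 + (6 + 15)² = -263 + 21² = -263 + 441 = 178)
(-82976 - 25998) + T(241, -390) = (-82976 - 25998) + 178 = -108974 + 178 = -108796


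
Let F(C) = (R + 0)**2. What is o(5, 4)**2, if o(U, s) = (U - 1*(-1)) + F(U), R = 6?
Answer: 1764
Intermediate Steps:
F(C) = 36 (F(C) = (6 + 0)**2 = 6**2 = 36)
o(U, s) = 37 + U (o(U, s) = (U - 1*(-1)) + 36 = (U + 1) + 36 = (1 + U) + 36 = 37 + U)
o(5, 4)**2 = (37 + 5)**2 = 42**2 = 1764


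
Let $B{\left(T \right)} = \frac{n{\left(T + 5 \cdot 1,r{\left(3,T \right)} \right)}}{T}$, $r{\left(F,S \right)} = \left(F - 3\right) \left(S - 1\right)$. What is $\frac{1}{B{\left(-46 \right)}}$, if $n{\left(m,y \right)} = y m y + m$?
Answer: $\frac{46}{41} \approx 1.122$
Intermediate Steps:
$r{\left(F,S \right)} = \left(-1 + S\right) \left(-3 + F\right)$ ($r{\left(F,S \right)} = \left(-3 + F\right) \left(-1 + S\right) = \left(-1 + S\right) \left(-3 + F\right)$)
$n{\left(m,y \right)} = m + m y^{2}$ ($n{\left(m,y \right)} = m y y + m = m y^{2} + m = m + m y^{2}$)
$B{\left(T \right)} = \frac{5 + T}{T}$ ($B{\left(T \right)} = \frac{\left(T + 5 \cdot 1\right) \left(1 + \left(3 - 3 - 3 T + 3 T\right)^{2}\right)}{T} = \frac{\left(T + 5\right) \left(1 + \left(3 - 3 - 3 T + 3 T\right)^{2}\right)}{T} = \frac{\left(5 + T\right) \left(1 + 0^{2}\right)}{T} = \frac{\left(5 + T\right) \left(1 + 0\right)}{T} = \frac{\left(5 + T\right) 1}{T} = \frac{5 + T}{T}$)
$\frac{1}{B{\left(-46 \right)}} = \frac{1}{\frac{1}{-46} \left(5 - 46\right)} = \frac{1}{\left(- \frac{1}{46}\right) \left(-41\right)} = \frac{1}{\frac{41}{46}} = \frac{46}{41}$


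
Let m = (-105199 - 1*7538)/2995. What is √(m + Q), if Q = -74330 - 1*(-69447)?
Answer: I*√44138279390/2995 ≈ 70.147*I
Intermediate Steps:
m = -112737/2995 (m = (-105199 - 7538)*(1/2995) = -112737*1/2995 = -112737/2995 ≈ -37.642)
Q = -4883 (Q = -74330 + 69447 = -4883)
√(m + Q) = √(-112737/2995 - 4883) = √(-14737322/2995) = I*√44138279390/2995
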